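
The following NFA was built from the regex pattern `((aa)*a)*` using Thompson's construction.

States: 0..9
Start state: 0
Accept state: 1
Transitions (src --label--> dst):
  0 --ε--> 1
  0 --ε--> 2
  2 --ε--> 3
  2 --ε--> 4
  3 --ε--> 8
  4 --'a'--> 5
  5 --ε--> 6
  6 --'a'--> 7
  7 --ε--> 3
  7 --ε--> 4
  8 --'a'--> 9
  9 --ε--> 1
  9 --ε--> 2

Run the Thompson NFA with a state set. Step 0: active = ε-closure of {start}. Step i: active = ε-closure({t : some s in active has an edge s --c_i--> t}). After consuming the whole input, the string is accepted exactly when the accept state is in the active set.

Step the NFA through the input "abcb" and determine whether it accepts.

Answer: REJECT

Trace:
S₀ = ε-closure({0}) = {0,1,2,3,4,8}
'a' @ 1: {1,2,3,4,5,6,8,9}  (accept∈set)
'b' @ 2: {}  — dead — no transitions
rest 'cb' ignored (set empty)
after full input: {}  (accept=1 not in)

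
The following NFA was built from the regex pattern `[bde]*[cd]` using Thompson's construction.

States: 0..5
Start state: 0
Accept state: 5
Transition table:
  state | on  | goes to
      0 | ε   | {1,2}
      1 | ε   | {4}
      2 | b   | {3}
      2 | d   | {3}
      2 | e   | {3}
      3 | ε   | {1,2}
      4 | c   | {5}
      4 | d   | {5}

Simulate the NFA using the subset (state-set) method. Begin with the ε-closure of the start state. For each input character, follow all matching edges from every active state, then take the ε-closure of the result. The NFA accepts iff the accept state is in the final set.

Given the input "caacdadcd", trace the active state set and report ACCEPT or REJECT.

start: ε-closure({0}) = {0,1,2,4}
'c' @ 1: {5}  [accepting]
'a' @ 2: {}  — no active states
rest 'acdadcd' ignored (set empty)
end set {} — state 5 not in

Answer: REJECT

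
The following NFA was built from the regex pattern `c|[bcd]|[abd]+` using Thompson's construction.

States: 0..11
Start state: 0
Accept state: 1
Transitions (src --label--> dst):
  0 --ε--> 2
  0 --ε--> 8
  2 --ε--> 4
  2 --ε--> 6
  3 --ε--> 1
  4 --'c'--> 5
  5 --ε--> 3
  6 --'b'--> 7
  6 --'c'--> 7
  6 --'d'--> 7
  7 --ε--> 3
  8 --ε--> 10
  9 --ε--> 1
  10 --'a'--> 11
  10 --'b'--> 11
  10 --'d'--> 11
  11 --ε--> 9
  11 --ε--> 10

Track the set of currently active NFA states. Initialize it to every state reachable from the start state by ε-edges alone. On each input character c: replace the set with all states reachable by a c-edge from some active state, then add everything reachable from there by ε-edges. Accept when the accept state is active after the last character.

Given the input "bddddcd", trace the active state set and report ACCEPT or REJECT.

start: ε-closure({0}) = {0,2,4,6,8,10}
'b' @ 1: {1,3,7,9,10,11}  [accepting]
'd' @ 2: {1,9,10,11}  [accepting]
'd' @ 3: {1,9,10,11}  [accepting]
'd' @ 4: {1,9,10,11}  [accepting]
'd' @ 5: {1,9,10,11}  [accepting]
'c' @ 6: {}  — no active states
rest 'd' ignored (set empty)
end set {} — state 1 not in

Answer: REJECT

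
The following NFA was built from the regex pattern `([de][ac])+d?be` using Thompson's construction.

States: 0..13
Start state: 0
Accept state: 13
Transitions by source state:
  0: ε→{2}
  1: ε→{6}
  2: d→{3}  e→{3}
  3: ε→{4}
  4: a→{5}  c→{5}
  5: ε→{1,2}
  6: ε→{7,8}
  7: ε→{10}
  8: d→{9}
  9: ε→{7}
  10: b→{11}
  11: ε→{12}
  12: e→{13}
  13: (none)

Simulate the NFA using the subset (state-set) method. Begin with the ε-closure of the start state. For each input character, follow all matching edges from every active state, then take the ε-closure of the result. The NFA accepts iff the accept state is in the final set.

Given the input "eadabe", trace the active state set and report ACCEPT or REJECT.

Answer: ACCEPT

Trace:
initial (ε-close {0}): {0,2}
'e' @ 1: {3,4}
'a' @ 2: {1,2,5,6,7,8,10}
'd' @ 3: {3,4,7,9,10}
'a' @ 4: {1,2,5,6,7,8,10}
'b' @ 5: {11,12}
'e' @ 6: {13}  [accepting]
final: {13}; accept 13 in set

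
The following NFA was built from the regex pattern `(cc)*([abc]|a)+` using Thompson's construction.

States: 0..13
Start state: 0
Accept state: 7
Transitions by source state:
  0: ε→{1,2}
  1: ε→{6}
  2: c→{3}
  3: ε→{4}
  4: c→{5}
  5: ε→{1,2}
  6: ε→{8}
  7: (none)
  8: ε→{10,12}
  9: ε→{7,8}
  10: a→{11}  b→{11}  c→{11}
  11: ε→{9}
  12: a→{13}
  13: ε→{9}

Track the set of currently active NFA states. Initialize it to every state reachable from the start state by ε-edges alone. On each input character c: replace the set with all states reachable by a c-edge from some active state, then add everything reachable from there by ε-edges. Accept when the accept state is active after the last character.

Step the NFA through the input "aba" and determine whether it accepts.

Answer: ACCEPT

Trace:
start: ε-closure({0}) = {0,1,2,6,8,10,12}
'a' @ 1: {7,8,9,10,11,12,13}  ✓accept
'b' @ 2: {7,8,9,10,11,12}  ✓accept
'a' @ 3: {7,8,9,10,11,12,13}  ✓accept
after full input: {7,8,9,10,11,12,13}  (accept=7 in)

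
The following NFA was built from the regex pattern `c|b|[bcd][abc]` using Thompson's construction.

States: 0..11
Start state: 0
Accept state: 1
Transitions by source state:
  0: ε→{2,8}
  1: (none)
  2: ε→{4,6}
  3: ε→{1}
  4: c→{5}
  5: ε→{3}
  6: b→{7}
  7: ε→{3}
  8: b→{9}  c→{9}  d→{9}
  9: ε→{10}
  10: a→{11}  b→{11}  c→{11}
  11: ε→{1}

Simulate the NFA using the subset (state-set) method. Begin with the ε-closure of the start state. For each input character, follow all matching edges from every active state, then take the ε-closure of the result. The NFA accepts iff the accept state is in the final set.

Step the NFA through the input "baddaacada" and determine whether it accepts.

Answer: REJECT

Derivation:
initial (ε-close {0}): {0,2,4,6,8}
'b' @ 1: {1,3,7,9,10}  ✓accept
'a' @ 2: {1,11}  ✓accept
'd' @ 3: {}  — no active states
rest 'daacada' ignored (set empty)
final: {}; accept 1 not in set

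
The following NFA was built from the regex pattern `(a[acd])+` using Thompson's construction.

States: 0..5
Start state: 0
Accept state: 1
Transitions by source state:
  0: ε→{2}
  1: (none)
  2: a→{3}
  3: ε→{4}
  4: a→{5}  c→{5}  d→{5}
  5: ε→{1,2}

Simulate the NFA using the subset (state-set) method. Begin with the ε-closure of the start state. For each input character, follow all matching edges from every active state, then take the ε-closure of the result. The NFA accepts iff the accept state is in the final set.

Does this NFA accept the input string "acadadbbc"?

start: ε-closure({0}) = {0,2}
'a' @ 1: {3,4}
'c' @ 2: {1,2,5}  [accepting]
'a' @ 3: {3,4}
'd' @ 4: {1,2,5}  [accepting]
'a' @ 5: {3,4}
'd' @ 6: {1,2,5}  [accepting]
'b' @ 7: {}  — dead — no transitions
rest 'bc' ignored (set empty)
final: {}; accept 1 not in set

Answer: REJECT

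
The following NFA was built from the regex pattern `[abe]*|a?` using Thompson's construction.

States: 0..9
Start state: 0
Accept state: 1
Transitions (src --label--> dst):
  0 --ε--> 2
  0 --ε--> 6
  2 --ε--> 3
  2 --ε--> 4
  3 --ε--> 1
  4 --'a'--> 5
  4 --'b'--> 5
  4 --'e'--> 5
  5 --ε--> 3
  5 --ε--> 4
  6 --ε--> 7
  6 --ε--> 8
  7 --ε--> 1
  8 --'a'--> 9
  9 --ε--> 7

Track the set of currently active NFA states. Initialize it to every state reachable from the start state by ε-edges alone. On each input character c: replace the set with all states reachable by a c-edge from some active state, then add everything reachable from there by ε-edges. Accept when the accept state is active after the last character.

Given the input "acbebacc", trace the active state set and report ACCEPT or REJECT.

Answer: REJECT

Steps:
initial (ε-close {0}): {0,1,2,3,4,6,7,8}
'a' @ 1: {1,3,4,5,7,9}  (accept∈set)
'c' @ 2: {}  — dead — no transitions
rest 'bebacc' ignored (set empty)
after full input: {}  (accept=1 not in)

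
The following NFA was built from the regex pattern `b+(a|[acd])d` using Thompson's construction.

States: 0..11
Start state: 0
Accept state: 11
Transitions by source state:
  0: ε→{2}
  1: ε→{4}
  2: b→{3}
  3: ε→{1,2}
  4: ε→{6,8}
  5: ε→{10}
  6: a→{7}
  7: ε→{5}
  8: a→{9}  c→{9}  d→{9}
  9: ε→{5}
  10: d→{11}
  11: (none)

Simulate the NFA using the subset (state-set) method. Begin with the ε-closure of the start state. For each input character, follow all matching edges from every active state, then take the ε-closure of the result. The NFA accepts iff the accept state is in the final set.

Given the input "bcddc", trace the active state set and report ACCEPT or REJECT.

Answer: REJECT

Derivation:
initial (ε-close {0}): {0,2}
'b' @ 1: {1,2,3,4,6,8}
'c' @ 2: {5,9,10}
'd' @ 3: {11}  [accepting]
'd' @ 4: {}  — no active states
rest 'c' ignored (set empty)
end set {} — state 11 not in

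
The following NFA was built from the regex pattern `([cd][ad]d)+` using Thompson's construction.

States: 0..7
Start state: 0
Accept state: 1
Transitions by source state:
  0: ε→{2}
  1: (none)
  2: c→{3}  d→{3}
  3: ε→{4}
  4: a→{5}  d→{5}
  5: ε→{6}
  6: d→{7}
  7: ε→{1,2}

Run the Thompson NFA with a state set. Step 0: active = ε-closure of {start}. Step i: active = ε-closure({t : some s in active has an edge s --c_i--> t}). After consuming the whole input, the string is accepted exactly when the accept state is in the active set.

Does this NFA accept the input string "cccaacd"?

S₀ = ε-closure({0}) = {0,2}
'c' @ 1: {3,4}
'c' @ 2: {}  — no active states
rest 'caacd' ignored (set empty)
final: {}; accept 1 not in set

Answer: REJECT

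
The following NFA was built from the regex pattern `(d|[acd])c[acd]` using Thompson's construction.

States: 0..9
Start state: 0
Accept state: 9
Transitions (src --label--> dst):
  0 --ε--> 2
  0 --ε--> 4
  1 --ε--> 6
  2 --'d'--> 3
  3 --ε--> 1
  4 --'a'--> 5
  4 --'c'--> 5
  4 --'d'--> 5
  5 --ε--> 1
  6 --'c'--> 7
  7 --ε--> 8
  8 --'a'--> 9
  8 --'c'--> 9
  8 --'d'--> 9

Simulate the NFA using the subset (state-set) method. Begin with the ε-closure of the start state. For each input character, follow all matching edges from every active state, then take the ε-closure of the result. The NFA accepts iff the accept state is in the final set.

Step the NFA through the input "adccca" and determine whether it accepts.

initial (ε-close {0}): {0,2,4}
'a' @ 1: {1,5,6}
'd' @ 2: {}  — state set empty
rest 'ccca' ignored (set empty)
final: {}; accept 9 not in set

Answer: REJECT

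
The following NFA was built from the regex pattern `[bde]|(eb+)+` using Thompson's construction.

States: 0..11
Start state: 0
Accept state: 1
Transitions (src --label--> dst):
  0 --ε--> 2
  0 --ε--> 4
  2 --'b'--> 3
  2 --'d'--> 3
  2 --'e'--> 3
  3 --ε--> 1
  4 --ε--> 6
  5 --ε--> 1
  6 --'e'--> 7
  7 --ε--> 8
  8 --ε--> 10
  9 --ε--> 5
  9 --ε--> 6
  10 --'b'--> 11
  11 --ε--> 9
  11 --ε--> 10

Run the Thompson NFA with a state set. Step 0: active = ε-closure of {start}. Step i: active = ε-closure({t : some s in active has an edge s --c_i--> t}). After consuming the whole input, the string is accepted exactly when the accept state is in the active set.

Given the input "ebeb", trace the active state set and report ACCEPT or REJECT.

start: ε-closure({0}) = {0,2,4,6}
'e' @ 1: {1,3,7,8,10}  [accepting]
'b' @ 2: {1,5,6,9,10,11}  [accepting]
'e' @ 3: {7,8,10}
'b' @ 4: {1,5,6,9,10,11}  [accepting]
end set {1,5,6,9,10,11} — state 1 in

Answer: ACCEPT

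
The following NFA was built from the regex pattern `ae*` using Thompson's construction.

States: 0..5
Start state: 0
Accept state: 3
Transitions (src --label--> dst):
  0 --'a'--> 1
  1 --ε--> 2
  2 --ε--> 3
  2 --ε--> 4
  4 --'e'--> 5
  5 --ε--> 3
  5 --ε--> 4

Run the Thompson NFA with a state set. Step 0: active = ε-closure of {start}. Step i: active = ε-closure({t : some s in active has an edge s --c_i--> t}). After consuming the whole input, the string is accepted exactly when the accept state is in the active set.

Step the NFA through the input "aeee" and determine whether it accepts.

initial (ε-close {0}): {0}
'a' @ 1: {1,2,3,4}  (accept∈set)
'e' @ 2: {3,4,5}  (accept∈set)
'e' @ 3: {3,4,5}  (accept∈set)
'e' @ 4: {3,4,5}  (accept∈set)
end set {3,4,5} — state 3 in

Answer: ACCEPT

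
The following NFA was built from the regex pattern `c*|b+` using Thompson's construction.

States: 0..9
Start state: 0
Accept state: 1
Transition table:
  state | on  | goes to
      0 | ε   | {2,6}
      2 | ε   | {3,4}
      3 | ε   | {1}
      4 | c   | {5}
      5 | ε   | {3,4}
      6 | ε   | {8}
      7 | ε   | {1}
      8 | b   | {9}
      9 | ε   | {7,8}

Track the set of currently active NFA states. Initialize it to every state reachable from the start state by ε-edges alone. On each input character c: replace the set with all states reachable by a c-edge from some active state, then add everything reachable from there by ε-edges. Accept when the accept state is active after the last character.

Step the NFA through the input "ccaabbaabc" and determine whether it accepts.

Answer: REJECT

Derivation:
initial (ε-close {0}): {0,1,2,3,4,6,8}
'c' @ 1: {1,3,4,5}  ✓accept
'c' @ 2: {1,3,4,5}  ✓accept
'a' @ 3: {}  — dead — no transitions
rest 'abbaabc' ignored (set empty)
end set {} — state 1 not in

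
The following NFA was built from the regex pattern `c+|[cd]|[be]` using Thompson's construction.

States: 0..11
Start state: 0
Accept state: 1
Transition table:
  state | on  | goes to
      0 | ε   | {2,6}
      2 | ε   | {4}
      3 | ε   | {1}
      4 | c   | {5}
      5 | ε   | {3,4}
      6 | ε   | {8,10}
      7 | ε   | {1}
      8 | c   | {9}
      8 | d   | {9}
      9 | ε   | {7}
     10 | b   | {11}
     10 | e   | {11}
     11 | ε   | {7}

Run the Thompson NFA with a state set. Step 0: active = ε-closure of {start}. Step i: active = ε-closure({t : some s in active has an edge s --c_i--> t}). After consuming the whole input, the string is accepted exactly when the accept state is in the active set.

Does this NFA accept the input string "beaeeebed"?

S₀ = ε-closure({0}) = {0,2,4,6,8,10}
'b' @ 1: {1,7,11}  ✓accept
'e' @ 2: {}  — state set empty
rest 'aeeebed' ignored (set empty)
after full input: {}  (accept=1 not in)

Answer: REJECT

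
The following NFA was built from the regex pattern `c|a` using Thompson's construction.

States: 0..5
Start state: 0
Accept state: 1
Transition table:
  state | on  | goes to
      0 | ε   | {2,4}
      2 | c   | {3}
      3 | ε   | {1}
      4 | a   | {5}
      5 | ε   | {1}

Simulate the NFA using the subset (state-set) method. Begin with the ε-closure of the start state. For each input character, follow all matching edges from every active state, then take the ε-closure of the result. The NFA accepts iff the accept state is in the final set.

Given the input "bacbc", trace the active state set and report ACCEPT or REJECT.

Answer: REJECT

Derivation:
start: ε-closure({0}) = {0,2,4}
'b' @ 1: {}  — state set empty
rest 'acbc' ignored (set empty)
final: {}; accept 1 not in set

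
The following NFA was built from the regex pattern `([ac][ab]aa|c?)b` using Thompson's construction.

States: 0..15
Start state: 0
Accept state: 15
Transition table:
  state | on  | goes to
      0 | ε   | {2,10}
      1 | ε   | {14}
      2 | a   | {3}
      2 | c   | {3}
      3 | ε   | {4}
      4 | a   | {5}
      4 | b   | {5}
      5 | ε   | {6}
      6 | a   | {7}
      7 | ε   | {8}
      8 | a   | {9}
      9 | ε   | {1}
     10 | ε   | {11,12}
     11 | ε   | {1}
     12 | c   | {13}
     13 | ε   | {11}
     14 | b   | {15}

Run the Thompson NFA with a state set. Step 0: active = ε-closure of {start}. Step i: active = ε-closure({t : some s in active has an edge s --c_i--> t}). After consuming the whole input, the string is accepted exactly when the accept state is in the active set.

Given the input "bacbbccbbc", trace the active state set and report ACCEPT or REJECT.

Answer: REJECT

Derivation:
S₀ = ε-closure({0}) = {0,1,2,10,11,12,14}
'b' @ 1: {15}  ✓accept
'a' @ 2: {}  — state set empty
rest 'cbbccbbc' ignored (set empty)
after full input: {}  (accept=15 not in)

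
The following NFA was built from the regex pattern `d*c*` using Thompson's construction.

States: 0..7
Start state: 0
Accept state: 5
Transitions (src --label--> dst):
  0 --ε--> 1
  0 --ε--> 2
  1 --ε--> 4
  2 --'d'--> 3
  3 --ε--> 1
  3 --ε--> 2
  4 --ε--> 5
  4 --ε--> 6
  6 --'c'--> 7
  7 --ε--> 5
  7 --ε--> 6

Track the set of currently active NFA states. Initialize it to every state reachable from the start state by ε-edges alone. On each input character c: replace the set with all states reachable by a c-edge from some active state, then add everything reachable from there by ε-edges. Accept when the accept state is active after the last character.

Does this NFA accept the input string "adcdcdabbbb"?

Answer: REJECT

Derivation:
start: ε-closure({0}) = {0,1,2,4,5,6}
'a' @ 1: {}  — state set empty
rest 'dcdcdabbbb' ignored (set empty)
final: {}; accept 5 not in set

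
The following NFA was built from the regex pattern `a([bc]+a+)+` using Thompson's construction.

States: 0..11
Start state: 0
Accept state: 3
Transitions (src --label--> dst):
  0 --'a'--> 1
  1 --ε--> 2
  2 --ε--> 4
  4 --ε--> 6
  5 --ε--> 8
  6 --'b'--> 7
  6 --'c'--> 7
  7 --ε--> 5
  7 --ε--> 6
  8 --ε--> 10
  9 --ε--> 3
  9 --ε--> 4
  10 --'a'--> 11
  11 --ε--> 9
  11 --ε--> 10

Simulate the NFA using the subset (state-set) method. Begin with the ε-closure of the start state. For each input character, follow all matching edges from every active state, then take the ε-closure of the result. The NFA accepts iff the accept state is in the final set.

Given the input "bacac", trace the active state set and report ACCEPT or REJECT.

Answer: REJECT

Steps:
S₀ = ε-closure({0}) = {0}
'b' @ 1: {}  — no active states
rest 'acac' ignored (set empty)
after full input: {}  (accept=3 not in)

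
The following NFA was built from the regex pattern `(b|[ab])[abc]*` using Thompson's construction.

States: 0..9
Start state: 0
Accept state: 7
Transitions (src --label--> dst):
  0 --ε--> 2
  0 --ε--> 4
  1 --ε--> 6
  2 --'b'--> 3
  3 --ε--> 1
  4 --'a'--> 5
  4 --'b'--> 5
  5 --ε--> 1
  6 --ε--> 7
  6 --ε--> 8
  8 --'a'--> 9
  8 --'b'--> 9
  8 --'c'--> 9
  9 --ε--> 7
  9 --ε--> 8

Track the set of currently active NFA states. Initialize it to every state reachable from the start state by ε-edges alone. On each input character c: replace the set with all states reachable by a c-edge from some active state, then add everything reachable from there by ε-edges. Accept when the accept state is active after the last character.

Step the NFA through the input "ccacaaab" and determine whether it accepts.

start: ε-closure({0}) = {0,2,4}
'c' @ 1: {}  — dead — no transitions
rest 'cacaaab' ignored (set empty)
after full input: {}  (accept=7 not in)

Answer: REJECT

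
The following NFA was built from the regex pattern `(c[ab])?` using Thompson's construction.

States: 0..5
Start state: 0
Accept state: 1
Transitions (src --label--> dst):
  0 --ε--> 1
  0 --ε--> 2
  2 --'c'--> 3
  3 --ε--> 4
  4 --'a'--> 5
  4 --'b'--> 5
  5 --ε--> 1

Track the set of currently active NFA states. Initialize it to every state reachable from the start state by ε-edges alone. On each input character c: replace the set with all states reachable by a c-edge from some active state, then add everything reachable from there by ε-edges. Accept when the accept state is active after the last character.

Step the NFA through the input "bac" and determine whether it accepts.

Answer: REJECT

Derivation:
initial (ε-close {0}): {0,1,2}
'b' @ 1: {}  — state set empty
rest 'ac' ignored (set empty)
end set {} — state 1 not in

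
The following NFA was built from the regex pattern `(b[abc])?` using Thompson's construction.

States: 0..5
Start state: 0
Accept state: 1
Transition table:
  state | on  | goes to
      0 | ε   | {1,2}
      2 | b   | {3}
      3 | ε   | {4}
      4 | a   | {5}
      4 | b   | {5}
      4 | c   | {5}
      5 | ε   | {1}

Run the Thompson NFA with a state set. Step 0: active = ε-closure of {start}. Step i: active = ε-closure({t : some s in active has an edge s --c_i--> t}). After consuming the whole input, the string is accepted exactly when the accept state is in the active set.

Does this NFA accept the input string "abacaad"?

Answer: REJECT

Trace:
initial (ε-close {0}): {0,1,2}
'a' @ 1: {}  — no active states
rest 'bacaad' ignored (set empty)
after full input: {}  (accept=1 not in)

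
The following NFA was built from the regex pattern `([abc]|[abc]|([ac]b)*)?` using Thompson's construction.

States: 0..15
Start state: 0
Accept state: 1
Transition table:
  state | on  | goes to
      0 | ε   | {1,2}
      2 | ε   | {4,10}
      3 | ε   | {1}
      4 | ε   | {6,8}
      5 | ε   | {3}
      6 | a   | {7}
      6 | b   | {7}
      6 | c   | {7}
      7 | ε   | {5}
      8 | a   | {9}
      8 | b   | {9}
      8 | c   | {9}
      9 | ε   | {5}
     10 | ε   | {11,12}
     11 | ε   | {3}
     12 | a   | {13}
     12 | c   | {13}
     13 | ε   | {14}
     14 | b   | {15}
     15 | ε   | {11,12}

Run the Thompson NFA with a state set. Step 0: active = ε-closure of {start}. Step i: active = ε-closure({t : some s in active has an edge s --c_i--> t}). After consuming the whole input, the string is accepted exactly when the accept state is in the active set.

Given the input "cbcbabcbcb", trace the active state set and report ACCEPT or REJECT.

Answer: ACCEPT

Derivation:
S₀ = ε-closure({0}) = {0,1,2,3,4,6,8,10,11,12}
'c' @ 1: {1,3,5,7,9,13,14}  ✓accept
'b' @ 2: {1,3,11,12,15}  ✓accept
'c' @ 3: {13,14}
'b' @ 4: {1,3,11,12,15}  ✓accept
'a' @ 5: {13,14}
'b' @ 6: {1,3,11,12,15}  ✓accept
'c' @ 7: {13,14}
'b' @ 8: {1,3,11,12,15}  ✓accept
'c' @ 9: {13,14}
'b' @ 10: {1,3,11,12,15}  ✓accept
end set {1,3,11,12,15} — state 1 in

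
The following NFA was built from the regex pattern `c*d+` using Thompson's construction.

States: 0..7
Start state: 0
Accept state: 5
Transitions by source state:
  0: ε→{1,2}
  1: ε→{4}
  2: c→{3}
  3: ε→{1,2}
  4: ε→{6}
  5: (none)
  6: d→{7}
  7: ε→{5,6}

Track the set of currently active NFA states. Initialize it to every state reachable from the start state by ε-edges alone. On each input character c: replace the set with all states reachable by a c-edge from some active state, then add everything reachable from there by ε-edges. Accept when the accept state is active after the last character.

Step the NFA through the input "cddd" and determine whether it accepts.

Answer: ACCEPT

Steps:
start: ε-closure({0}) = {0,1,2,4,6}
'c' @ 1: {1,2,3,4,6}
'd' @ 2: {5,6,7}  ✓accept
'd' @ 3: {5,6,7}  ✓accept
'd' @ 4: {5,6,7}  ✓accept
final: {5,6,7}; accept 5 in set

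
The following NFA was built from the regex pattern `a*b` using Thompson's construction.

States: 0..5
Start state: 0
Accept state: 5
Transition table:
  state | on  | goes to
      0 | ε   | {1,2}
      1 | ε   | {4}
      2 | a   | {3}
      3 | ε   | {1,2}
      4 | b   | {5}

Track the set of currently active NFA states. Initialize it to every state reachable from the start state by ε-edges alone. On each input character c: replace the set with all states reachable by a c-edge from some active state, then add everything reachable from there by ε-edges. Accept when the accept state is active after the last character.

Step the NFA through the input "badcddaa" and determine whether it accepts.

Answer: REJECT

Derivation:
S₀ = ε-closure({0}) = {0,1,2,4}
'b' @ 1: {5}  ✓accept
'a' @ 2: {}  — no active states
rest 'dcddaa' ignored (set empty)
end set {} — state 5 not in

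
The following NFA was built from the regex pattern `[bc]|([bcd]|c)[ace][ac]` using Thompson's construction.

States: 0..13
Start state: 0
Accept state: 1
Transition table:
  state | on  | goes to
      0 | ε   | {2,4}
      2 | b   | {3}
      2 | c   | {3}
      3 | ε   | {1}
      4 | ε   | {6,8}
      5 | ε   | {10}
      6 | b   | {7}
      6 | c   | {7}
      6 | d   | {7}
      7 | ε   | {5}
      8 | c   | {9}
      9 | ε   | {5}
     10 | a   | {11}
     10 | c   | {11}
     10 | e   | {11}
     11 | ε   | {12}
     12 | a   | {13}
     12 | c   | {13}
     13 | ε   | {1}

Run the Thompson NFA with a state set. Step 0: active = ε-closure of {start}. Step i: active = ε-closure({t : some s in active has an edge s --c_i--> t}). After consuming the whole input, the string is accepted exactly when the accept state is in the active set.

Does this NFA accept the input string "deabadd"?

Answer: REJECT

Trace:
initial (ε-close {0}): {0,2,4,6,8}
'd' @ 1: {5,7,10}
'e' @ 2: {11,12}
'a' @ 3: {1,13}  [accepting]
'b' @ 4: {}  — dead — no transitions
rest 'add' ignored (set empty)
end set {} — state 1 not in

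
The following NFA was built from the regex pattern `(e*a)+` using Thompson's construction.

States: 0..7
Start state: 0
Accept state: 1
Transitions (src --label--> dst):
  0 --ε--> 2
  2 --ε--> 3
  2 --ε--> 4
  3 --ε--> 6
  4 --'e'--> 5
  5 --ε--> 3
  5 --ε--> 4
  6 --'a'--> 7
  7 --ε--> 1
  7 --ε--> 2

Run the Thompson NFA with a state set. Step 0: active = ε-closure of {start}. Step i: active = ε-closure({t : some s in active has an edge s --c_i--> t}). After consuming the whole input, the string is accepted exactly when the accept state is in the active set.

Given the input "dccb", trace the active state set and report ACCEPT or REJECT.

Answer: REJECT

Derivation:
S₀ = ε-closure({0}) = {0,2,3,4,6}
'd' @ 1: {}  — dead — no transitions
rest 'ccb' ignored (set empty)
end set {} — state 1 not in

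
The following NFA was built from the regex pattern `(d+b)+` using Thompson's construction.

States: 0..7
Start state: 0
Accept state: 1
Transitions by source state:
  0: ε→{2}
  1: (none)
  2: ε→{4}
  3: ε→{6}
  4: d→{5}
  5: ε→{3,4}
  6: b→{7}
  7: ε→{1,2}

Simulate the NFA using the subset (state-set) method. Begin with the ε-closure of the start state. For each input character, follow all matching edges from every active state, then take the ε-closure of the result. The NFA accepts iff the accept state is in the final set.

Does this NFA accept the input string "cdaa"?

initial (ε-close {0}): {0,2,4}
'c' @ 1: {}  — state set empty
rest 'daa' ignored (set empty)
after full input: {}  (accept=1 not in)

Answer: REJECT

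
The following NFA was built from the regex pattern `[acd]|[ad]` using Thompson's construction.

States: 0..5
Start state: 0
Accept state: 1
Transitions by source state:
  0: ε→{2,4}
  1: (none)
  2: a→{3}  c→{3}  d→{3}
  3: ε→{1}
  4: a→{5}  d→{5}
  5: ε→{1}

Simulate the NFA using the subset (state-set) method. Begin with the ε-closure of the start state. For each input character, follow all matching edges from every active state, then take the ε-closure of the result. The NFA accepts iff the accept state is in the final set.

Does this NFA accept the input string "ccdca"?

Answer: REJECT

Steps:
initial (ε-close {0}): {0,2,4}
'c' @ 1: {1,3}  ✓accept
'c' @ 2: {}  — dead — no transitions
rest 'dca' ignored (set empty)
final: {}; accept 1 not in set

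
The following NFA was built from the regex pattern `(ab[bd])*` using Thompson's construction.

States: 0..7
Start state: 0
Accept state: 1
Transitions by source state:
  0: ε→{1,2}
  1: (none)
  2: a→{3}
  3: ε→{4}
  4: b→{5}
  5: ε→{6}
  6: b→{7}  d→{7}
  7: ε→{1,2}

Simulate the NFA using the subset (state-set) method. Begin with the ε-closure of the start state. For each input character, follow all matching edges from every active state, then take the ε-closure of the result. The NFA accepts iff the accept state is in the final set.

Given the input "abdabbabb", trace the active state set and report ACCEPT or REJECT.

Answer: ACCEPT

Derivation:
start: ε-closure({0}) = {0,1,2}
'a' @ 1: {3,4}
'b' @ 2: {5,6}
'd' @ 3: {1,2,7}  (accept∈set)
'a' @ 4: {3,4}
'b' @ 5: {5,6}
'b' @ 6: {1,2,7}  (accept∈set)
'a' @ 7: {3,4}
'b' @ 8: {5,6}
'b' @ 9: {1,2,7}  (accept∈set)
after full input: {1,2,7}  (accept=1 in)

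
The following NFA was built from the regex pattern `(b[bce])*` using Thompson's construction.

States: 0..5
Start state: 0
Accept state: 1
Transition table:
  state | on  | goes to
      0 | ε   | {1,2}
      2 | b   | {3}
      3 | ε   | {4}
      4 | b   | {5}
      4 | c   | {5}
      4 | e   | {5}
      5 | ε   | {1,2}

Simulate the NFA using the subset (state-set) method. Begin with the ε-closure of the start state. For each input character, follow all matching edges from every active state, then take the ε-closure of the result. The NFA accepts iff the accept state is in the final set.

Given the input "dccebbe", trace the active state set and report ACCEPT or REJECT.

Answer: REJECT

Derivation:
initial (ε-close {0}): {0,1,2}
'd' @ 1: {}  — state set empty
rest 'ccebbe' ignored (set empty)
final: {}; accept 1 not in set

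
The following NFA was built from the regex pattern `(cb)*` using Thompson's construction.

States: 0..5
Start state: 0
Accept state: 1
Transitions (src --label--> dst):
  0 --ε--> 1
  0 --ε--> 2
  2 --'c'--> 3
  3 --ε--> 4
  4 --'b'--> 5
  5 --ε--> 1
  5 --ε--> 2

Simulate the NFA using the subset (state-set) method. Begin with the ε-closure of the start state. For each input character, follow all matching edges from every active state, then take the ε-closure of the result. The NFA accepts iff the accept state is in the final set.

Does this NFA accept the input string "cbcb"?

Answer: ACCEPT

Trace:
S₀ = ε-closure({0}) = {0,1,2}
'c' @ 1: {3,4}
'b' @ 2: {1,2,5}  (accept∈set)
'c' @ 3: {3,4}
'b' @ 4: {1,2,5}  (accept∈set)
final: {1,2,5}; accept 1 in set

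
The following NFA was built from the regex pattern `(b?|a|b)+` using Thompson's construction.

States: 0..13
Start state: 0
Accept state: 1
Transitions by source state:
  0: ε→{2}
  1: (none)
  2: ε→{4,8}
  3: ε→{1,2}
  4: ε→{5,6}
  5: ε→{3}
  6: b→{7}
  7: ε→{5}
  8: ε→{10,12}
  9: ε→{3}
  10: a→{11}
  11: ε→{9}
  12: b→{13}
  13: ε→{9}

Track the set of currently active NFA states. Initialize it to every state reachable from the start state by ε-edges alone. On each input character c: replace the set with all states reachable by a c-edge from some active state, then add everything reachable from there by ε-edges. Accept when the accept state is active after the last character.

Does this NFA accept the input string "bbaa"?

S₀ = ε-closure({0}) = {0,1,2,3,4,5,6,8,10,12}
'b' @ 1: {1,2,3,4,5,6,7,8,9,10,12,13}  [accepting]
'b' @ 2: {1,2,3,4,5,6,7,8,9,10,12,13}  [accepting]
'a' @ 3: {1,2,3,4,5,6,8,9,10,11,12}  [accepting]
'a' @ 4: {1,2,3,4,5,6,8,9,10,11,12}  [accepting]
end set {1,2,3,4,5,6,8,9,10,11,12} — state 1 in

Answer: ACCEPT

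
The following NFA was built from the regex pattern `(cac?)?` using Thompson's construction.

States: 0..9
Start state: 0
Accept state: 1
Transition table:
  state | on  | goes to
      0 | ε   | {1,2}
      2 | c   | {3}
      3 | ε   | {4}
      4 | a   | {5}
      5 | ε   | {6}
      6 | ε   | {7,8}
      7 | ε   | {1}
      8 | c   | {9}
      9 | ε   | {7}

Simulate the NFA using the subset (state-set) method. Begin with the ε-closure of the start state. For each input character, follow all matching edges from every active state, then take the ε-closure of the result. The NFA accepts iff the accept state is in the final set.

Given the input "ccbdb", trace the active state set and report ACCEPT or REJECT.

Answer: REJECT

Derivation:
S₀ = ε-closure({0}) = {0,1,2}
'c' @ 1: {3,4}
'c' @ 2: {}  — dead — no transitions
rest 'bdb' ignored (set empty)
final: {}; accept 1 not in set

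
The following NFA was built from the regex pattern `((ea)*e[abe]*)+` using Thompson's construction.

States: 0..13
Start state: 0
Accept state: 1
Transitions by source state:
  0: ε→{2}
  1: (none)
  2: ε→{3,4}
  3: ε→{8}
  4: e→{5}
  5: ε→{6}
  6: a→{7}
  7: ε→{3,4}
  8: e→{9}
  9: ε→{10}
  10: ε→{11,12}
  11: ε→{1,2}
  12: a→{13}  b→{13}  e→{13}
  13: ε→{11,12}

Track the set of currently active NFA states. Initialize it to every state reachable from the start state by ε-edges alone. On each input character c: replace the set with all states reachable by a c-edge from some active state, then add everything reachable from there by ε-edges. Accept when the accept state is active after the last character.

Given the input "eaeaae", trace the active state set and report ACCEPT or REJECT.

Answer: ACCEPT

Trace:
S₀ = ε-closure({0}) = {0,2,3,4,8}
'e' @ 1: {1,2,3,4,5,6,8,9,10,11,12}  (accept∈set)
'a' @ 2: {1,2,3,4,7,8,11,12,13}  (accept∈set)
'e' @ 3: {1,2,3,4,5,6,8,9,10,11,12,13}  (accept∈set)
'a' @ 4: {1,2,3,4,7,8,11,12,13}  (accept∈set)
'a' @ 5: {1,2,3,4,8,11,12,13}  (accept∈set)
'e' @ 6: {1,2,3,4,5,6,8,9,10,11,12,13}  (accept∈set)
final: {1,2,3,4,5,6,8,9,10,11,12,13}; accept 1 in set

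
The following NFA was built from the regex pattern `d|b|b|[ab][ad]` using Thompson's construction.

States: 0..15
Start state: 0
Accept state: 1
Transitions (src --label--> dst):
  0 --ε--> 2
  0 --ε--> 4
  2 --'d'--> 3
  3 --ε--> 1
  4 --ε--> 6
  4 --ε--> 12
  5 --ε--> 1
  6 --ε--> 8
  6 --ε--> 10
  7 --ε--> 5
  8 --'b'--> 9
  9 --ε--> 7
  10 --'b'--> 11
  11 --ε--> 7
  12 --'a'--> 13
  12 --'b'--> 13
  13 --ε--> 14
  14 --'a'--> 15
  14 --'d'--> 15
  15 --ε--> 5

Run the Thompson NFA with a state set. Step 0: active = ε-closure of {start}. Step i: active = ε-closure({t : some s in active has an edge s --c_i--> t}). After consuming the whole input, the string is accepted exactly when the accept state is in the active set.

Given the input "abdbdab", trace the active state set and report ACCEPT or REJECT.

Answer: REJECT

Trace:
start: ε-closure({0}) = {0,2,4,6,8,10,12}
'a' @ 1: {13,14}
'b' @ 2: {}  — no active states
rest 'dbdab' ignored (set empty)
after full input: {}  (accept=1 not in)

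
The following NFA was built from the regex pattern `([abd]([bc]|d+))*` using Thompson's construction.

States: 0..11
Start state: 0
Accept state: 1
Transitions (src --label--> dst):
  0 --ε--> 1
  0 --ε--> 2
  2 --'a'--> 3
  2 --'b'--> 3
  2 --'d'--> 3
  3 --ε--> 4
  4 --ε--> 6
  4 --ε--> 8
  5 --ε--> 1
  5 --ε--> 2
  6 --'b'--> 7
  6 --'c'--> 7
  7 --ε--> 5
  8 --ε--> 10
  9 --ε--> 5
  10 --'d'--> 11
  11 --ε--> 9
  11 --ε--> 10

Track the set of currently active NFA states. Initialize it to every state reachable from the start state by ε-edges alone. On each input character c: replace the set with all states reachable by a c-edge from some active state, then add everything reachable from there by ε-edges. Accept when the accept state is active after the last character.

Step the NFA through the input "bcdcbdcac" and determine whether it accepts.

S₀ = ε-closure({0}) = {0,1,2}
'b' @ 1: {3,4,6,8,10}
'c' @ 2: {1,2,5,7}  ✓accept
'd' @ 3: {3,4,6,8,10}
'c' @ 4: {1,2,5,7}  ✓accept
'b' @ 5: {3,4,6,8,10}
'd' @ 6: {1,2,5,9,10,11}  ✓accept
'c' @ 7: {}  — state set empty
rest 'ac' ignored (set empty)
after full input: {}  (accept=1 not in)

Answer: REJECT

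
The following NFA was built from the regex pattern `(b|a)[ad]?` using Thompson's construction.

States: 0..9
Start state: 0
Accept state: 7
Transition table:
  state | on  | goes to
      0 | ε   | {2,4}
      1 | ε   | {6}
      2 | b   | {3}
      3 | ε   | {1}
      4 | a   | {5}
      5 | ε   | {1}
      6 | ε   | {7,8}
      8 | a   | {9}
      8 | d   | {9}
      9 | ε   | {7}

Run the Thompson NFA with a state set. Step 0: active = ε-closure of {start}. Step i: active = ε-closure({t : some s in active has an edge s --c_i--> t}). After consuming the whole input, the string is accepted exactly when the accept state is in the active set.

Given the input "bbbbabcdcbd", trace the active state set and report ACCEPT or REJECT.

Answer: REJECT

Trace:
S₀ = ε-closure({0}) = {0,2,4}
'b' @ 1: {1,3,6,7,8}  ✓accept
'b' @ 2: {}  — state set empty
rest 'bbabcdcbd' ignored (set empty)
after full input: {}  (accept=7 not in)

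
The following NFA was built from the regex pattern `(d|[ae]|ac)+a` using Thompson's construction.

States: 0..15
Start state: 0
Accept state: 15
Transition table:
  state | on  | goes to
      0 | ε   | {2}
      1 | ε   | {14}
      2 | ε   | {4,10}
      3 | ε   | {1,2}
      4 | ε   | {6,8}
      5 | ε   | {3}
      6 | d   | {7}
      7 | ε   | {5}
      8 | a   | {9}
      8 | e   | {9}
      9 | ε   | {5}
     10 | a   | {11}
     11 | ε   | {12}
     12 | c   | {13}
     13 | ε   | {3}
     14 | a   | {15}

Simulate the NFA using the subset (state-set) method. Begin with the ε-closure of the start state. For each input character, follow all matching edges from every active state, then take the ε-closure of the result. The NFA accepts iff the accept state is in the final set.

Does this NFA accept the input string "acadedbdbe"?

initial (ε-close {0}): {0,2,4,6,8,10}
'a' @ 1: {1,2,3,4,5,6,8,9,10,11,12,14}
'c' @ 2: {1,2,3,4,6,8,10,13,14}
'a' @ 3: {1,2,3,4,5,6,8,9,10,11,12,14,15}  [accepting]
'd' @ 4: {1,2,3,4,5,6,7,8,10,14}
'e' @ 5: {1,2,3,4,5,6,8,9,10,14}
'd' @ 6: {1,2,3,4,5,6,7,8,10,14}
'b' @ 7: {}  — state set empty
rest 'dbe' ignored (set empty)
final: {}; accept 15 not in set

Answer: REJECT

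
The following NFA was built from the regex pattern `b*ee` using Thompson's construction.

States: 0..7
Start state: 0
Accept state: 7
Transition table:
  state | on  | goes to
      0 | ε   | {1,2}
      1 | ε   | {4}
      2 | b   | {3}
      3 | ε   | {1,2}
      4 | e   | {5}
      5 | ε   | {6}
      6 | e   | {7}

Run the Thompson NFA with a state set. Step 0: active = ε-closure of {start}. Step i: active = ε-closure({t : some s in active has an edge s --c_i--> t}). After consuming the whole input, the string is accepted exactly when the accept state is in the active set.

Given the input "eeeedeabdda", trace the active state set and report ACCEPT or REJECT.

Answer: REJECT

Steps:
start: ε-closure({0}) = {0,1,2,4}
'e' @ 1: {5,6}
'e' @ 2: {7}  (accept∈set)
'e' @ 3: {}  — dead — no transitions
rest 'edeabdda' ignored (set empty)
final: {}; accept 7 not in set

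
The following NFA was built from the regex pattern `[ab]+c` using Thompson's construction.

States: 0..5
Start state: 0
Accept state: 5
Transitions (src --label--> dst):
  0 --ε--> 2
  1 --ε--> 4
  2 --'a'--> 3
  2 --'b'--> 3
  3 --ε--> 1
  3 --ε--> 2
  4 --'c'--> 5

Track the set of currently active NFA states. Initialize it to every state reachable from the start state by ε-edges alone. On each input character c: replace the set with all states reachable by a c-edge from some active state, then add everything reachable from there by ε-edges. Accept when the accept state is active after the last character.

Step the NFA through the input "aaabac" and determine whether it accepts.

initial (ε-close {0}): {0,2}
'a' @ 1: {1,2,3,4}
'a' @ 2: {1,2,3,4}
'a' @ 3: {1,2,3,4}
'b' @ 4: {1,2,3,4}
'a' @ 5: {1,2,3,4}
'c' @ 6: {5}  ✓accept
end set {5} — state 5 in

Answer: ACCEPT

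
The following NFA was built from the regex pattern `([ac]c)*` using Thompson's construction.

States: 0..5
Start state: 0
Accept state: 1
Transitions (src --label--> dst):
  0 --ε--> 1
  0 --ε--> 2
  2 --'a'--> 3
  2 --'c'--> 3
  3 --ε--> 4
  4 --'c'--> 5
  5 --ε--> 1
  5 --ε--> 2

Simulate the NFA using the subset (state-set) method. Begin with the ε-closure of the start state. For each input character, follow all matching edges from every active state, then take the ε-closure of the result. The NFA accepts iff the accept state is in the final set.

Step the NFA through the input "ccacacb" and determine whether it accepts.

start: ε-closure({0}) = {0,1,2}
'c' @ 1: {3,4}
'c' @ 2: {1,2,5}  [accepting]
'a' @ 3: {3,4}
'c' @ 4: {1,2,5}  [accepting]
'a' @ 5: {3,4}
'c' @ 6: {1,2,5}  [accepting]
'b' @ 7: {}  — no active states
end set {} — state 1 not in

Answer: REJECT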